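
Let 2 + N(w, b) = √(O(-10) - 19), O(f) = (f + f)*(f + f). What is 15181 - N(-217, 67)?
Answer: 15183 - √381 ≈ 15163.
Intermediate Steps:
O(f) = 4*f² (O(f) = (2*f)*(2*f) = 4*f²)
N(w, b) = -2 + √381 (N(w, b) = -2 + √(4*(-10)² - 19) = -2 + √(4*100 - 19) = -2 + √(400 - 19) = -2 + √381)
15181 - N(-217, 67) = 15181 - (-2 + √381) = 15181 + (2 - √381) = 15183 - √381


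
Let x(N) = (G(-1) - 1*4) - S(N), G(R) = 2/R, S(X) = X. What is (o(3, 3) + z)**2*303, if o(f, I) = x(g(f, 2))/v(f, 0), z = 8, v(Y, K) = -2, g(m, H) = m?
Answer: 189375/4 ≈ 47344.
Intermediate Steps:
x(N) = -6 - N (x(N) = (2/(-1) - 1*4) - N = (2*(-1) - 4) - N = (-2 - 4) - N = -6 - N)
o(f, I) = 3 + f/2 (o(f, I) = (-6 - f)/(-2) = (-6 - f)*(-1/2) = 3 + f/2)
(o(3, 3) + z)**2*303 = ((3 + (1/2)*3) + 8)**2*303 = ((3 + 3/2) + 8)**2*303 = (9/2 + 8)**2*303 = (25/2)**2*303 = (625/4)*303 = 189375/4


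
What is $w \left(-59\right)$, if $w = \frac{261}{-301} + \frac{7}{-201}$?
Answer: $\frac{3219512}{60501} \approx 53.214$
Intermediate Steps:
$w = - \frac{54568}{60501}$ ($w = 261 \left(- \frac{1}{301}\right) + 7 \left(- \frac{1}{201}\right) = - \frac{261}{301} - \frac{7}{201} = - \frac{54568}{60501} \approx -0.90194$)
$w \left(-59\right) = \left(- \frac{54568}{60501}\right) \left(-59\right) = \frac{3219512}{60501}$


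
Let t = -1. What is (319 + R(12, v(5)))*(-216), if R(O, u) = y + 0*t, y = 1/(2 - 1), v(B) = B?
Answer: -69120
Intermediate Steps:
y = 1 (y = 1/1 = 1)
R(O, u) = 1 (R(O, u) = 1 + 0*(-1) = 1 + 0 = 1)
(319 + R(12, v(5)))*(-216) = (319 + 1)*(-216) = 320*(-216) = -69120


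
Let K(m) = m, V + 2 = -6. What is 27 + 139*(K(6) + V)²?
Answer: 583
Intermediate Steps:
V = -8 (V = -2 - 6 = -8)
27 + 139*(K(6) + V)² = 27 + 139*(6 - 8)² = 27 + 139*(-2)² = 27 + 139*4 = 27 + 556 = 583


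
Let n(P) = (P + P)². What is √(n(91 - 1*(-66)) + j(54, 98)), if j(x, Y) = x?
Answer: 5*√3946 ≈ 314.09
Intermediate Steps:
n(P) = 4*P² (n(P) = (2*P)² = 4*P²)
√(n(91 - 1*(-66)) + j(54, 98)) = √(4*(91 - 1*(-66))² + 54) = √(4*(91 + 66)² + 54) = √(4*157² + 54) = √(4*24649 + 54) = √(98596 + 54) = √98650 = 5*√3946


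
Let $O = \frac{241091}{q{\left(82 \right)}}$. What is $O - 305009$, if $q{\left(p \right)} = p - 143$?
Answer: $- \frac{18846640}{61} \approx -3.0896 \cdot 10^{5}$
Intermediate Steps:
$q{\left(p \right)} = -143 + p$
$O = - \frac{241091}{61}$ ($O = \frac{241091}{-143 + 82} = \frac{241091}{-61} = 241091 \left(- \frac{1}{61}\right) = - \frac{241091}{61} \approx -3952.3$)
$O - 305009 = - \frac{241091}{61} - 305009 = - \frac{18846640}{61}$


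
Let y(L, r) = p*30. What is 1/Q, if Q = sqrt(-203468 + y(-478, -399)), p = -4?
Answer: -I*sqrt(50897)/101794 ≈ -0.0022163*I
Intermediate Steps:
y(L, r) = -120 (y(L, r) = -4*30 = -120)
Q = 2*I*sqrt(50897) (Q = sqrt(-203468 - 120) = sqrt(-203588) = 2*I*sqrt(50897) ≈ 451.21*I)
1/Q = 1/(2*I*sqrt(50897)) = -I*sqrt(50897)/101794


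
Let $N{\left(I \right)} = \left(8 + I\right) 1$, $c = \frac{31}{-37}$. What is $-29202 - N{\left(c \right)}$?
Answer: $- \frac{1080739}{37} \approx -29209.0$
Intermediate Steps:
$c = - \frac{31}{37}$ ($c = 31 \left(- \frac{1}{37}\right) = - \frac{31}{37} \approx -0.83784$)
$N{\left(I \right)} = 8 + I$
$-29202 - N{\left(c \right)} = -29202 - \left(8 - \frac{31}{37}\right) = -29202 - \frac{265}{37} = - \frac{1080739}{37}$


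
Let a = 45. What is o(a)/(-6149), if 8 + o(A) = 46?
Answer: -38/6149 ≈ -0.0061799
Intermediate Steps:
o(A) = 38 (o(A) = -8 + 46 = 38)
o(a)/(-6149) = 38/(-6149) = 38*(-1/6149) = -38/6149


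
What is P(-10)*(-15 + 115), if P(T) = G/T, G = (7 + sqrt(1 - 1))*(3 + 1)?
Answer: -280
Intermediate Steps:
G = 28 (G = (7 + sqrt(0))*4 = (7 + 0)*4 = 7*4 = 28)
P(T) = 28/T
P(-10)*(-15 + 115) = (28/(-10))*(-15 + 115) = (28*(-1/10))*100 = -14/5*100 = -280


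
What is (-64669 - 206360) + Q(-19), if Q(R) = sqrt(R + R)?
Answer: -271029 + I*sqrt(38) ≈ -2.7103e+5 + 6.1644*I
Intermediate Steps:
Q(R) = sqrt(2)*sqrt(R) (Q(R) = sqrt(2*R) = sqrt(2)*sqrt(R))
(-64669 - 206360) + Q(-19) = (-64669 - 206360) + sqrt(2)*sqrt(-19) = -271029 + sqrt(2)*(I*sqrt(19)) = -271029 + I*sqrt(38)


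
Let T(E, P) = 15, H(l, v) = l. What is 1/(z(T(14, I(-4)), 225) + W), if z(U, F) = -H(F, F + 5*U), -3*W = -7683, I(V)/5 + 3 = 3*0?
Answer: 1/2336 ≈ 0.00042808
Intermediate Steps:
I(V) = -15 (I(V) = -15 + 5*(3*0) = -15 + 5*0 = -15 + 0 = -15)
W = 2561 (W = -1/3*(-7683) = 2561)
z(U, F) = -F
1/(z(T(14, I(-4)), 225) + W) = 1/(-1*225 + 2561) = 1/(-225 + 2561) = 1/2336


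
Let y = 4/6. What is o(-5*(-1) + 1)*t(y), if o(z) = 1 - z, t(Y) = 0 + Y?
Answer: -10/3 ≈ -3.3333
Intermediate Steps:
y = 2/3 (y = 4*(1/6) = 2/3 ≈ 0.66667)
t(Y) = Y
o(-5*(-1) + 1)*t(y) = (1 - (-5*(-1) + 1))*(2/3) = (1 - (5 + 1))*(2/3) = (1 - 1*6)*(2/3) = (1 - 6)*(2/3) = -5*2/3 = -10/3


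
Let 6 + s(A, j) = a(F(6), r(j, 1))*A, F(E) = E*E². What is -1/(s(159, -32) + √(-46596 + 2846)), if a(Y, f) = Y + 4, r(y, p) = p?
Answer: I/(-34974*I + 25*√70) ≈ -2.8592e-5 + 1.7099e-7*I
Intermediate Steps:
F(E) = E³
a(Y, f) = 4 + Y
s(A, j) = -6 + 220*A (s(A, j) = -6 + (4 + 6³)*A = -6 + (4 + 216)*A = -6 + 220*A)
-1/(s(159, -32) + √(-46596 + 2846)) = -1/((-6 + 220*159) + √(-46596 + 2846)) = -1/((-6 + 34980) + √(-43750)) = -1/(34974 + 25*I*√70)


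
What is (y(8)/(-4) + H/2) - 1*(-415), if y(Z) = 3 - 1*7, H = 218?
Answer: 525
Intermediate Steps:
y(Z) = -4 (y(Z) = 3 - 7 = -4)
(y(8)/(-4) + H/2) - 1*(-415) = (-4/(-4) + 218/2) - 1*(-415) = (-4*(-¼) + 218*(½)) + 415 = (1 + 109) + 415 = 110 + 415 = 525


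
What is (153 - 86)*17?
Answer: 1139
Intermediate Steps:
(153 - 86)*17 = 67*17 = 1139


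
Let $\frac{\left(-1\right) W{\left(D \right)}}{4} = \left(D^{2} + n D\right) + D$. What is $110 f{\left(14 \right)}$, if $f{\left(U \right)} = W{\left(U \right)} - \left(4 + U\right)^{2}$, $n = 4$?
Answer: $-152680$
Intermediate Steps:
$W{\left(D \right)} = - 20 D - 4 D^{2}$ ($W{\left(D \right)} = - 4 \left(\left(D^{2} + 4 D\right) + D\right) = - 4 \left(D^{2} + 5 D\right) = - 20 D - 4 D^{2}$)
$f{\left(U \right)} = - \left(4 + U\right)^{2} - 4 U \left(5 + U\right)$ ($f{\left(U \right)} = - 4 U \left(5 + U\right) - \left(4 + U\right)^{2} = - \left(4 + U\right)^{2} - 4 U \left(5 + U\right)$)
$110 f{\left(14 \right)} = 110 \left(-16 - 392 - 5 \cdot 14^{2}\right) = 110 \left(-16 - 392 - 980\right) = 110 \left(-1388\right) = -152680$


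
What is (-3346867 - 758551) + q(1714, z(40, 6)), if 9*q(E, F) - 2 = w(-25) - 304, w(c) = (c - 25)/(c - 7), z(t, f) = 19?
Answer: -591184999/144 ≈ -4.1055e+6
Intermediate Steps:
w(c) = (-25 + c)/(-7 + c)
q(E, F) = -4807/144 (q(E, F) = 2/9 + ((-25 - 25)/(-7 - 25) - 304)/9 = 2/9 + (-50/(-32) - 304)/9 = 2/9 + (-1/32*(-50) - 304)/9 = 2/9 + (25/16 - 304)/9 = 2/9 + (⅑)*(-4839/16) = 2/9 - 1613/48 = -4807/144)
(-3346867 - 758551) + q(1714, z(40, 6)) = (-3346867 - 758551) - 4807/144 = -4105418 - 4807/144 = -591184999/144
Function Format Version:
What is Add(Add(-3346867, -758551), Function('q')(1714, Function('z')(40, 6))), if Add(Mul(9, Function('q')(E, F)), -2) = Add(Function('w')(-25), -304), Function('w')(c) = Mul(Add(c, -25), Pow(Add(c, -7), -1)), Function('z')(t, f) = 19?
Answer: Rational(-591184999, 144) ≈ -4.1055e+6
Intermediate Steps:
Function('w')(c) = Mul(Pow(Add(-7, c), -1), Add(-25, c)) (Function('w')(c) = Mul(Add(-25, c), Pow(Add(-7, c), -1)) = Mul(Pow(Add(-7, c), -1), Add(-25, c)))
Function('q')(E, F) = Rational(-4807, 144) (Function('q')(E, F) = Add(Rational(2, 9), Mul(Rational(1, 9), Add(Mul(Pow(Add(-7, -25), -1), Add(-25, -25)), -304))) = Add(Rational(2, 9), Mul(Rational(1, 9), Add(Mul(Pow(-32, -1), -50), -304))) = Add(Rational(2, 9), Mul(Rational(1, 9), Add(Mul(Rational(-1, 32), -50), -304))) = Add(Rational(2, 9), Mul(Rational(1, 9), Add(Rational(25, 16), -304))) = Add(Rational(2, 9), Mul(Rational(1, 9), Rational(-4839, 16))) = Add(Rational(2, 9), Rational(-1613, 48)) = Rational(-4807, 144))
Add(Add(-3346867, -758551), Function('q')(1714, Function('z')(40, 6))) = Add(Add(-3346867, -758551), Rational(-4807, 144)) = Add(-4105418, Rational(-4807, 144)) = Rational(-591184999, 144)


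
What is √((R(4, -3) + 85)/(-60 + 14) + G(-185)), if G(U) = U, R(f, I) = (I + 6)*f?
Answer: I*√395922/46 ≈ 13.679*I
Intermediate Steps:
R(f, I) = f*(6 + I) (R(f, I) = (6 + I)*f = f*(6 + I))
√((R(4, -3) + 85)/(-60 + 14) + G(-185)) = √((4*(6 - 3) + 85)/(-60 + 14) - 185) = √((4*3 + 85)/(-46) - 185) = √((12 + 85)*(-1/46) - 185) = √(97*(-1/46) - 185) = √(-97/46 - 185) = √(-8607/46) = I*√395922/46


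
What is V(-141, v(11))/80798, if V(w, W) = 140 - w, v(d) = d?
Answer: 281/80798 ≈ 0.0034778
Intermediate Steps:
V(-141, v(11))/80798 = (140 - 1*(-141))/80798 = (140 + 141)*(1/80798) = 281*(1/80798) = 281/80798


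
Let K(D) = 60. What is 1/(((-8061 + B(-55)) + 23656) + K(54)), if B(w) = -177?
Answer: 1/15478 ≈ 6.4608e-5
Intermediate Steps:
1/(((-8061 + B(-55)) + 23656) + K(54)) = 1/(((-8061 - 177) + 23656) + 60) = 1/((-8238 + 23656) + 60) = 1/(15418 + 60) = 1/15478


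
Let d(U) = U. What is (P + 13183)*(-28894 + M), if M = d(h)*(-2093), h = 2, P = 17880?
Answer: -1027564040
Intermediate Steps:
M = -4186 (M = 2*(-2093) = -4186)
(P + 13183)*(-28894 + M) = (17880 + 13183)*(-28894 - 4186) = 31063*(-33080) = -1027564040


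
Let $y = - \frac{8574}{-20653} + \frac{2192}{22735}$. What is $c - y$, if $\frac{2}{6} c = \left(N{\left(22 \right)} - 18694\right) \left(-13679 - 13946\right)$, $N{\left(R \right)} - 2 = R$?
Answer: $\frac{726517304214867484}{469545955} \approx 1.5473 \cdot 10^{9}$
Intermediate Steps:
$N{\left(R \right)} = 2 + R$
$y = \frac{240201266}{469545955}$ ($y = \left(-8574\right) \left(- \frac{1}{20653}\right) + 2192 \cdot \frac{1}{22735} = \frac{8574}{20653} + \frac{2192}{22735} = \frac{240201266}{469545955} \approx 0.51156$)
$c = 1547276250$ ($c = 3 \left(\left(2 + 22\right) - 18694\right) \left(-13679 - 13946\right) = 3 \left(24 - 18694\right) \left(-27625\right) = 3 \left(\left(-18670\right) \left(-27625\right)\right) = 3 \cdot 515758750 = 1547276250$)
$c - y = 1547276250 - \frac{240201266}{469545955} = \frac{726517304214867484}{469545955}$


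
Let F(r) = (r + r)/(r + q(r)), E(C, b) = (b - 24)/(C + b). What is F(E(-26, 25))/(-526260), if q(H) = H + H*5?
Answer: -1/1841910 ≈ -5.4291e-7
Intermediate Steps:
q(H) = 6*H (q(H) = H + 5*H = 6*H)
E(C, b) = (-24 + b)/(C + b)
F(r) = 2/7 (F(r) = (r + r)/(r + 6*r) = (2*r)/((7*r)) = (2*r)*(1/(7*r)) = 2/7)
F(E(-26, 25))/(-526260) = (2/7)/(-526260) = (2/7)*(-1/526260) = -1/1841910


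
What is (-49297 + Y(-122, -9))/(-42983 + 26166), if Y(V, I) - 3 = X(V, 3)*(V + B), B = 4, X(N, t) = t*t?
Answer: 50356/16817 ≈ 2.9944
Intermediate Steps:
X(N, t) = t²
Y(V, I) = 39 + 9*V (Y(V, I) = 3 + 3²*(V + 4) = 3 + 9*(4 + V) = 3 + (36 + 9*V) = 39 + 9*V)
(-49297 + Y(-122, -9))/(-42983 + 26166) = (-49297 + (39 + 9*(-122)))/(-42983 + 26166) = (-49297 + (39 - 1098))/(-16817) = (-49297 - 1059)*(-1/16817) = -50356*(-1/16817) = 50356/16817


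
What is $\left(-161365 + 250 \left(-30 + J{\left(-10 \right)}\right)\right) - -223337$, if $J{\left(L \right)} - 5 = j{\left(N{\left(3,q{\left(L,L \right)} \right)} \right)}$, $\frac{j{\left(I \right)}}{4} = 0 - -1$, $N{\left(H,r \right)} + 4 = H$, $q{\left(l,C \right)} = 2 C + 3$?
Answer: $56722$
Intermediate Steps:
$q{\left(l,C \right)} = 3 + 2 C$
$N{\left(H,r \right)} = -4 + H$
$j{\left(I \right)} = 4$ ($j{\left(I \right)} = 4 \left(0 - -1\right) = 4 \left(0 + 1\right) = 4 \cdot 1 = 4$)
$J{\left(L \right)} = 9$ ($J{\left(L \right)} = 5 + 4 = 9$)
$\left(-161365 + 250 \left(-30 + J{\left(-10 \right)}\right)\right) - -223337 = \left(-161365 + 250 \left(-30 + 9\right)\right) - -223337 = \left(-161365 + 250 \left(-21\right)\right) + 223337 = \left(-161365 - 5250\right) + 223337 = -166615 + 223337 = 56722$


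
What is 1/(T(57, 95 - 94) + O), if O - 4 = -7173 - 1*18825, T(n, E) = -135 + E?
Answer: -1/26128 ≈ -3.8273e-5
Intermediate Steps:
O = -25994 (O = 4 + (-7173 - 1*18825) = 4 + (-7173 - 18825) = 4 - 25998 = -25994)
1/(T(57, 95 - 94) + O) = 1/((-135 + (95 - 94)) - 25994) = 1/((-135 + 1) - 25994) = 1/(-134 - 25994) = 1/(-26128) = -1/26128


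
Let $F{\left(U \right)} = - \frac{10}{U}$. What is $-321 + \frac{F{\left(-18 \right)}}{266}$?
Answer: $- \frac{768469}{2394} \approx -321.0$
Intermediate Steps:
$-321 + \frac{F{\left(-18 \right)}}{266} = -321 + \frac{\left(-10\right) \frac{1}{-18}}{266} = -321 + \left(-10\right) \left(- \frac{1}{18}\right) \frac{1}{266} = -321 + \frac{5}{9} \cdot \frac{1}{266} = -321 + \frac{5}{2394} = - \frac{768469}{2394}$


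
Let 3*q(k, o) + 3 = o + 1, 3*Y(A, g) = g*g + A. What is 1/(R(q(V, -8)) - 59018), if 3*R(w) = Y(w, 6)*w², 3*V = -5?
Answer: -243/14331574 ≈ -1.6956e-5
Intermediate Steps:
V = -5/3 (V = (⅓)*(-5) = -5/3 ≈ -1.6667)
Y(A, g) = A/3 + g²/3 (Y(A, g) = (g*g + A)/3 = (g² + A)/3 = (A + g²)/3 = A/3 + g²/3)
q(k, o) = -⅔ + o/3 (q(k, o) = -1 + (o + 1)/3 = -1 + (1 + o)/3 = -1 + (⅓ + o/3) = -⅔ + o/3)
R(w) = w²*(12 + w/3)/3 (R(w) = ((w/3 + (⅓)*6²)*w²)/3 = ((w/3 + (⅓)*36)*w²)/3 = ((w/3 + 12)*w²)/3 = ((12 + w/3)*w²)/3 = (w²*(12 + w/3))/3 = w²*(12 + w/3)/3)
1/(R(q(V, -8)) - 59018) = 1/((-⅔ + (⅓)*(-8))²*(36 + (-⅔ + (⅓)*(-8)))/9 - 59018) = 1/((-⅔ - 8/3)²*(36 + (-⅔ - 8/3))/9 - 59018) = 1/((-10/3)²*(36 - 10/3)/9 - 59018) = 1/((⅑)*(100/9)*(98/3) - 59018) = 1/(9800/243 - 59018) = 1/(-14331574/243) = -243/14331574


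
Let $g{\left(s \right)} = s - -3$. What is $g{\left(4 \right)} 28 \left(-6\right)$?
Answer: $-1176$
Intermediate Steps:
$g{\left(s \right)} = 3 + s$ ($g{\left(s \right)} = s + 3 = 3 + s$)
$g{\left(4 \right)} 28 \left(-6\right) = \left(3 + 4\right) 28 \left(-6\right) = 7 \cdot 28 \left(-6\right) = 196 \left(-6\right) = -1176$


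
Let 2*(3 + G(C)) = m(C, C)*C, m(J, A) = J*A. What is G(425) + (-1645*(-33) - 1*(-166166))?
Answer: 77206521/2 ≈ 3.8603e+7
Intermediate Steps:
m(J, A) = A*J
G(C) = -3 + C³/2 (G(C) = -3 + ((C*C)*C)/2 = -3 + (C²*C)/2 = -3 + C³/2)
G(425) + (-1645*(-33) - 1*(-166166)) = (-3 + (½)*425³) + (-1645*(-33) - 1*(-166166)) = (-3 + (½)*76765625) + (54285 + 166166) = (-3 + 76765625/2) + 220451 = 76765619/2 + 220451 = 77206521/2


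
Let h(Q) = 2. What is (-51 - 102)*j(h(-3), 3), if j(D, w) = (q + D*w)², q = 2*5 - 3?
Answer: -25857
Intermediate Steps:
q = 7 (q = 10 - 3 = 7)
j(D, w) = (7 + D*w)²
(-51 - 102)*j(h(-3), 3) = (-51 - 102)*(7 + 2*3)² = -153*(7 + 6)² = -153*13² = -153*169 = -25857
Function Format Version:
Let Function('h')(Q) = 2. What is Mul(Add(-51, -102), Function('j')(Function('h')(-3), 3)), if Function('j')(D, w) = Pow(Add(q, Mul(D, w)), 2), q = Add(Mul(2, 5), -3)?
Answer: -25857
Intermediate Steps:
q = 7 (q = Add(10, -3) = 7)
Function('j')(D, w) = Pow(Add(7, Mul(D, w)), 2)
Mul(Add(-51, -102), Function('j')(Function('h')(-3), 3)) = Mul(Add(-51, -102), Pow(Add(7, Mul(2, 3)), 2)) = Mul(-153, Pow(Add(7, 6), 2)) = Mul(-153, Pow(13, 2)) = Mul(-153, 169) = -25857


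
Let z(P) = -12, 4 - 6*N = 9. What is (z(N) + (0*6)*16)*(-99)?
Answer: 1188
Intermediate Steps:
N = -⅚ (N = ⅔ - ⅙*9 = ⅔ - 3/2 = -⅚ ≈ -0.83333)
(z(N) + (0*6)*16)*(-99) = (-12 + (0*6)*16)*(-99) = (-12 + 0*16)*(-99) = (-12 + 0)*(-99) = -12*(-99) = 1188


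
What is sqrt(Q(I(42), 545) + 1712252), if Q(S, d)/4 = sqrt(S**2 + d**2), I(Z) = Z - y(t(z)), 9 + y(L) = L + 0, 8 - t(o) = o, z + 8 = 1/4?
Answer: sqrt(1712252 + sqrt(4772281)) ≈ 1309.4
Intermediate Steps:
z = -31/4 (z = -8 + 1/4 = -31/4 ≈ -7.7500)
t(o) = 8 - o
y(L) = -9 + L (y(L) = -9 + (L + 0) = -9 + L)
I(Z) = -27/4 + Z (I(Z) = Z - (-9 + (8 - 1*(-31/4))) = Z - (-9 + (8 + 31/4)) = Z - (-9 + 63/4) = Z - 1*27/4 = Z - 27/4 = -27/4 + Z)
Q(S, d) = 4*sqrt(S**2 + d**2)
sqrt(Q(I(42), 545) + 1712252) = sqrt(4*sqrt((-27/4 + 42)**2 + 545**2) + 1712252) = sqrt(4*sqrt((141/4)**2 + 297025) + 1712252) = sqrt(4*sqrt(19881/16 + 297025) + 1712252) = sqrt(4*sqrt(4772281/16) + 1712252) = sqrt(4*(sqrt(4772281)/4) + 1712252) = sqrt(sqrt(4772281) + 1712252) = sqrt(1712252 + sqrt(4772281))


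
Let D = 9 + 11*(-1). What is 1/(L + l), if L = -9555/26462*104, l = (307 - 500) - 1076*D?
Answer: 13231/25422669 ≈ 0.00052044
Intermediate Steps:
D = -2 (D = 9 - 11 = -2)
l = 1959 (l = (307 - 500) - 1076*(-2) = -193 + 2152 = 1959)
L = -496860/13231 (L = -9555*1/26462*104 = -9555/26462*104 = -496860/13231 ≈ -37.553)
1/(L + l) = 1/(-496860/13231 + 1959) = 1/(25422669/13231) = 13231/25422669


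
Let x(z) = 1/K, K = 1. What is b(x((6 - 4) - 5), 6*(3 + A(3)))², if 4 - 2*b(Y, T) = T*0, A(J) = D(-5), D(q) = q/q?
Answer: 4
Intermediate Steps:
D(q) = 1
A(J) = 1
x(z) = 1 (x(z) = 1/1 = 1)
b(Y, T) = 2 (b(Y, T) = 2 - T*0/2 = 2 - ½*0 = 2 + 0 = 2)
b(x((6 - 4) - 5), 6*(3 + A(3)))² = 2² = 4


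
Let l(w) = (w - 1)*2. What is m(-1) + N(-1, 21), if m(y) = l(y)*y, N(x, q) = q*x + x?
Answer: -18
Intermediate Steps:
l(w) = -2 + 2*w (l(w) = (-1 + w)*2 = -2 + 2*w)
N(x, q) = x + q*x
m(y) = y*(-2 + 2*y) (m(y) = (-2 + 2*y)*y = y*(-2 + 2*y))
m(-1) + N(-1, 21) = 2*(-1)*(-1 - 1) - (1 + 21) = 2*(-1)*(-2) - 1*22 = 4 - 22 = -18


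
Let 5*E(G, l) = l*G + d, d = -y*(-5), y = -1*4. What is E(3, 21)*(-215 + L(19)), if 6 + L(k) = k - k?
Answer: -9503/5 ≈ -1900.6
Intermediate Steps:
y = -4
d = -20 (d = -1*(-4)*(-5) = 4*(-5) = -20)
E(G, l) = -4 + G*l/5 (E(G, l) = (l*G - 20)/5 = (G*l - 20)/5 = (-20 + G*l)/5 = -4 + G*l/5)
L(k) = -6 (L(k) = -6 + (k - k) = -6 + 0 = -6)
E(3, 21)*(-215 + L(19)) = (-4 + (⅕)*3*21)*(-215 - 6) = (-4 + 63/5)*(-221) = (43/5)*(-221) = -9503/5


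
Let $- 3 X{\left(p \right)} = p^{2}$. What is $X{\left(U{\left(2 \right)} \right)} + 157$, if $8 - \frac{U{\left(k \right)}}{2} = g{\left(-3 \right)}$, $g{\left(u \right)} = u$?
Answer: $- \frac{13}{3} \approx -4.3333$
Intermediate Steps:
$U{\left(k \right)} = 22$ ($U{\left(k \right)} = 16 - -6 = 16 + 6 = 22$)
$X{\left(p \right)} = - \frac{p^{2}}{3}$
$X{\left(U{\left(2 \right)} \right)} + 157 = - \frac{22^{2}}{3} + 157 = \left(- \frac{1}{3}\right) 484 + 157 = - \frac{484}{3} + 157 = - \frac{13}{3}$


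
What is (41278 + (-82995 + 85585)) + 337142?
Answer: 381010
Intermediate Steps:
(41278 + (-82995 + 85585)) + 337142 = (41278 + 2590) + 337142 = 43868 + 337142 = 381010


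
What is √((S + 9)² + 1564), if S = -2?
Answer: √1613 ≈ 40.162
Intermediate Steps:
√((S + 9)² + 1564) = √((-2 + 9)² + 1564) = √(7² + 1564) = √(49 + 1564) = √1613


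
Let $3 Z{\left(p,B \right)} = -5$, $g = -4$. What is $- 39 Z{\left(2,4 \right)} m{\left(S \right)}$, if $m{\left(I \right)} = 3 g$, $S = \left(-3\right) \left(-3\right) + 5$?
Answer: $-780$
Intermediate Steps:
$Z{\left(p,B \right)} = - \frac{5}{3}$ ($Z{\left(p,B \right)} = \frac{1}{3} \left(-5\right) = - \frac{5}{3}$)
$S = 14$ ($S = 9 + 5 = 14$)
$m{\left(I \right)} = -12$ ($m{\left(I \right)} = 3 \left(-4\right) = -12$)
$- 39 Z{\left(2,4 \right)} m{\left(S \right)} = \left(-39\right) \left(- \frac{5}{3}\right) \left(-12\right) = 65 \left(-12\right) = -780$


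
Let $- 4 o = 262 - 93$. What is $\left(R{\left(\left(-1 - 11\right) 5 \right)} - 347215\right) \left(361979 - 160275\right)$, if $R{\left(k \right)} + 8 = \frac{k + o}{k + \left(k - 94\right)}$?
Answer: $- \frac{7493870363027}{107} \approx -7.0036 \cdot 10^{10}$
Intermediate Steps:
$o = - \frac{169}{4}$ ($o = - \frac{262 - 93}{4} = \left(- \frac{1}{4}\right) 169 = - \frac{169}{4} \approx -42.25$)
$R{\left(k \right)} = -8 + \frac{- \frac{169}{4} + k}{-94 + 2 k}$ ($R{\left(k \right)} = -8 + \frac{k - \frac{169}{4}}{k + \left(k - 94\right)} = -8 + \frac{- \frac{169}{4} + k}{k + \left(k - 94\right)} = -8 + \frac{- \frac{169}{4} + k}{k + \left(-94 + k\right)} = -8 + \frac{- \frac{169}{4} + k}{-94 + 2 k}$)
$\left(R{\left(\left(-1 - 11\right) 5 \right)} - 347215\right) \left(361979 - 160275\right) = \left(\frac{2839 - 60 \left(-1 - 11\right) 5}{8 \left(-47 + \left(-1 - 11\right) 5\right)} - 347215\right) \left(361979 - 160275\right) = \left(\frac{2839 - 60 \left(\left(-12\right) 5\right)}{8 \left(-47 - 60\right)} - 347215\right) 201704 = \left(\frac{2839 - -3600}{8 \left(-47 - 60\right)} - 347215\right) 201704 = \left(\frac{2839 + 3600}{8 \left(-107\right)} - 347215\right) 201704 = \left(\frac{1}{8} \left(- \frac{1}{107}\right) 6439 - 347215\right) 201704 = \left(- \frac{6439}{856} - 347215\right) 201704 = \left(- \frac{297222479}{856}\right) 201704 = - \frac{7493870363027}{107}$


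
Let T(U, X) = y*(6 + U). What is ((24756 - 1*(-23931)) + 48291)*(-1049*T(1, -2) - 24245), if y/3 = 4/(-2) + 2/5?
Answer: 5334468846/5 ≈ 1.0669e+9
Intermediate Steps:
y = -24/5 (y = 3*(4/(-2) + 2/5) = 3*(4*(-1/2) + 2*(1/5)) = 3*(-2 + 2/5) = 3*(-8/5) = -24/5 ≈ -4.8000)
T(U, X) = -144/5 - 24*U/5 (T(U, X) = -24*(6 + U)/5 = -144/5 - 24*U/5)
((24756 - 1*(-23931)) + 48291)*(-1049*T(1, -2) - 24245) = ((24756 - 1*(-23931)) + 48291)*(-1049*(-144/5 - 24/5*1) - 24245) = ((24756 + 23931) + 48291)*(-1049*(-144/5 - 24/5) - 24245) = (48687 + 48291)*(-1049*(-168/5) - 24245) = 96978*(176232/5 - 24245) = 96978*(55007/5) = 5334468846/5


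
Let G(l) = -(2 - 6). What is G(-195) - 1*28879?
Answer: -28875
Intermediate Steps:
G(l) = 4 (G(l) = -1*(-4) = 4)
G(-195) - 1*28879 = 4 - 1*28879 = 4 - 28879 = -28875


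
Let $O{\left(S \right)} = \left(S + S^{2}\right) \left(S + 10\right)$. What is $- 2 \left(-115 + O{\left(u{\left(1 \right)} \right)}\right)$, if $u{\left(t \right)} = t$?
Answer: $186$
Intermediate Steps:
$O{\left(S \right)} = \left(10 + S\right) \left(S + S^{2}\right)$ ($O{\left(S \right)} = \left(S + S^{2}\right) \left(10 + S\right) = \left(10 + S\right) \left(S + S^{2}\right)$)
$- 2 \left(-115 + O{\left(u{\left(1 \right)} \right)}\right) = - 2 \left(-115 + 1 \left(10 + 1^{2} + 11 \cdot 1\right)\right) = - 2 \left(-115 + 1 \left(10 + 1 + 11\right)\right) = - 2 \left(-115 + 1 \cdot 22\right) = - 2 \left(-115 + 22\right) = \left(-2\right) \left(-93\right) = 186$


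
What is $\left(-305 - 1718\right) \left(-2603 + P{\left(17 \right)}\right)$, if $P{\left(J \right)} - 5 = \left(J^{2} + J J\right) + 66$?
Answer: $3952942$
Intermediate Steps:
$P{\left(J \right)} = 71 + 2 J^{2}$ ($P{\left(J \right)} = 5 + \left(\left(J^{2} + J J\right) + 66\right) = 5 + \left(\left(J^{2} + J^{2}\right) + 66\right) = 5 + \left(2 J^{2} + 66\right) = 5 + \left(66 + 2 J^{2}\right) = 71 + 2 J^{2}$)
$\left(-305 - 1718\right) \left(-2603 + P{\left(17 \right)}\right) = \left(-305 - 1718\right) \left(-2603 + \left(71 + 2 \cdot 17^{2}\right)\right) = - 2023 \left(-2603 + \left(71 + 2 \cdot 289\right)\right) = - 2023 \left(-2603 + \left(71 + 578\right)\right) = - 2023 \left(-2603 + 649\right) = \left(-2023\right) \left(-1954\right) = 3952942$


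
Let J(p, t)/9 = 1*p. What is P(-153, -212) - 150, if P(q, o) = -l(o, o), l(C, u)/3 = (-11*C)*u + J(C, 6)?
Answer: 1488726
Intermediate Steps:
J(p, t) = 9*p (J(p, t) = 9*(1*p) = 9*p)
l(C, u) = 27*C - 33*C*u (l(C, u) = 3*((-11*C)*u + 9*C) = 3*(-11*C*u + 9*C) = 3*(9*C - 11*C*u) = 27*C - 33*C*u)
P(q, o) = -3*o*(9 - 11*o)
P(-153, -212) - 150 = 3*(-212)*(-9 + 11*(-212)) - 150 = 3*(-212)*(-9 - 2332) - 150 = 3*(-212)*(-2341) - 150 = 1488876 - 150 = 1488726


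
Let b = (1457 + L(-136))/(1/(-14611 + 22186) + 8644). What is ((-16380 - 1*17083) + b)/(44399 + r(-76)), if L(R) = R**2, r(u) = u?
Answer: -2190949242388/2902194735223 ≈ -0.75493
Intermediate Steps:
b = 151143975/65478301 (b = (1457 + (-136)**2)/(1/(-14611 + 22186) + 8644) = (1457 + 18496)/(1/7575 + 8644) = 19953/(1/7575 + 8644) = 19953/(65478301/7575) = 19953*(7575/65478301) = 151143975/65478301 ≈ 2.3083)
((-16380 - 1*17083) + b)/(44399 + r(-76)) = ((-16380 - 1*17083) + 151143975/65478301)/(44399 - 76) = ((-16380 - 17083) + 151143975/65478301)/44323 = (-33463 + 151143975/65478301)*(1/44323) = -2190949242388/65478301*1/44323 = -2190949242388/2902194735223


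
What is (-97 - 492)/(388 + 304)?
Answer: -589/692 ≈ -0.85116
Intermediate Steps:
(-97 - 492)/(388 + 304) = -589/692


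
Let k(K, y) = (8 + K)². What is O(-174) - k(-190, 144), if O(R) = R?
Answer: -33298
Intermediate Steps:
O(-174) - k(-190, 144) = -174 - (8 - 190)² = -174 - 1*(-182)² = -174 - 1*33124 = -174 - 33124 = -33298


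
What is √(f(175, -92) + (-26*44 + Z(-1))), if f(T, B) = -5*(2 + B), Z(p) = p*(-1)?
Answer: 3*I*√77 ≈ 26.325*I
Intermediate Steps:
Z(p) = -p
f(T, B) = -10 - 5*B
√(f(175, -92) + (-26*44 + Z(-1))) = √((-10 - 5*(-92)) + (-26*44 - 1*(-1))) = √((-10 + 460) + (-1144 + 1)) = √(450 - 1143) = √(-693) = 3*I*√77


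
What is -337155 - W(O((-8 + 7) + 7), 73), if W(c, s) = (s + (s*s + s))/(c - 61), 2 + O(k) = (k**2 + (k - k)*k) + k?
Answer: -2358260/7 ≈ -3.3689e+5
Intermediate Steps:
O(k) = -2 + k + k**2 (O(k) = -2 + ((k**2 + (k - k)*k) + k) = -2 + ((k**2 + 0*k) + k) = -2 + ((k**2 + 0) + k) = -2 + (k**2 + k) = -2 + (k + k**2) = -2 + k + k**2)
W(c, s) = (s**2 + 2*s)/(-61 + c) (W(c, s) = (s + (s**2 + s))/(-61 + c) = (s + (s + s**2))/(-61 + c) = (s**2 + 2*s)/(-61 + c))
-337155 - W(O((-8 + 7) + 7), 73) = -337155 - 73*(2 + 73)/(-61 + (-2 + ((-8 + 7) + 7) + ((-8 + 7) + 7)**2)) = -337155 - 73*75/(-61 + (-2 + (-1 + 7) + (-1 + 7)**2)) = -337155 - 73*75/(-61 + (-2 + 6 + 6**2)) = -337155 - 73*75/(-61 + (-2 + 6 + 36)) = -337155 - 73*75/(-61 + 40) = -337155 - 73*75/(-21) = -337155 - 73*(-1)*75/21 = -337155 - 1*(-1825/7) = -337155 + 1825/7 = -2358260/7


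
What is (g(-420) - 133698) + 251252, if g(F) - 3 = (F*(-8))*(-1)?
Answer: 114197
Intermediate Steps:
g(F) = 3 + 8*F (g(F) = 3 + (F*(-8))*(-1) = 3 - 8*F*(-1) = 3 + 8*F)
(g(-420) - 133698) + 251252 = ((3 + 8*(-420)) - 133698) + 251252 = ((3 - 3360) - 133698) + 251252 = (-3357 - 133698) + 251252 = -137055 + 251252 = 114197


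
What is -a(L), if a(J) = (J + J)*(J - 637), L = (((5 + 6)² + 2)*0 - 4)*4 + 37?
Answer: 25872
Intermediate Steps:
L = 21 (L = ((11² + 2)*0 - 4)*4 + 37 = ((121 + 2)*0 - 4)*4 + 37 = (123*0 - 4)*4 + 37 = (0 - 4)*4 + 37 = -4*4 + 37 = -16 + 37 = 21)
a(J) = 2*J*(-637 + J) (a(J) = (2*J)*(-637 + J) = 2*J*(-637 + J))
-a(L) = -2*21*(-637 + 21) = -2*21*(-616) = -1*(-25872) = 25872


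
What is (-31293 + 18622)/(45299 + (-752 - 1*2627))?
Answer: -12671/41920 ≈ -0.30227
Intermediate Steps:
(-31293 + 18622)/(45299 + (-752 - 1*2627)) = -12671/(45299 + (-752 - 2627)) = -12671/(45299 - 3379) = -12671/41920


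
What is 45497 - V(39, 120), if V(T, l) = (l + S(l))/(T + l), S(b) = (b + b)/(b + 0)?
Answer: 7233901/159 ≈ 45496.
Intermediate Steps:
S(b) = 2 (S(b) = (2*b)/b = 2)
V(T, l) = (2 + l)/(T + l) (V(T, l) = (l + 2)/(T + l) = (2 + l)/(T + l))
45497 - V(39, 120) = 45497 - (2 + 120)/(39 + 120) = 45497 - 122/159 = 7233901/159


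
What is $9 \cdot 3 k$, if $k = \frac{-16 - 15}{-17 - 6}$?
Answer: $\frac{837}{23} \approx 36.391$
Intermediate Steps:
$k = \frac{31}{23}$ ($k = - \frac{31}{-23} = \left(-31\right) \left(- \frac{1}{23}\right) = \frac{31}{23} \approx 1.3478$)
$9 \cdot 3 k = 9 \cdot 3 \cdot \frac{31}{23} = 27 \cdot \frac{31}{23} = \frac{837}{23}$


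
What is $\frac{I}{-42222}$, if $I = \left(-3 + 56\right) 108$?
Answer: $- \frac{954}{7037} \approx -0.13557$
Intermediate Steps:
$I = 5724$ ($I = 53 \cdot 108 = 5724$)
$\frac{I}{-42222} = \frac{5724}{-42222} = 5724 \left(- \frac{1}{42222}\right) = - \frac{954}{7037}$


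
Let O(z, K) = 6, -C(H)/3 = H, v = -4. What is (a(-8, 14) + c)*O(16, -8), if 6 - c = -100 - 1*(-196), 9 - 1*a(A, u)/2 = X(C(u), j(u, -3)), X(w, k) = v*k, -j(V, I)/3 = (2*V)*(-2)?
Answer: 7632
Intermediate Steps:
j(V, I) = 12*V (j(V, I) = -3*2*V*(-2) = -(-12)*V = 12*V)
C(H) = -3*H
X(w, k) = -4*k
a(A, u) = 18 + 96*u (a(A, u) = 18 - (-8)*12*u = 18 - (-96)*u = 18 + 96*u)
c = -90 (c = 6 - (-100 - 1*(-196)) = 6 - (-100 + 196) = 6 - 1*96 = 6 - 96 = -90)
(a(-8, 14) + c)*O(16, -8) = ((18 + 96*14) - 90)*6 = ((18 + 1344) - 90)*6 = (1362 - 90)*6 = 1272*6 = 7632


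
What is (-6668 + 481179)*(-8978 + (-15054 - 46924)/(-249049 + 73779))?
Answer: -373324395770951/87635 ≈ -4.2600e+9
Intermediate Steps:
(-6668 + 481179)*(-8978 + (-15054 - 46924)/(-249049 + 73779)) = 474511*(-8978 - 61978/(-175270)) = 474511*(-8978 - 61978*(-1/175270)) = 474511*(-8978 + 30989/87635) = 474511*(-786756041/87635) = -373324395770951/87635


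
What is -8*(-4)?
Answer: 32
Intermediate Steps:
-8*(-4) = -2*(-16) = 32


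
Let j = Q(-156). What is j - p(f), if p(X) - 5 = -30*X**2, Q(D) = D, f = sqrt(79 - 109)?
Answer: -1061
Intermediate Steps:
f = I*sqrt(30) (f = sqrt(-30) = I*sqrt(30) ≈ 5.4772*I)
p(X) = 5 - 30*X**2
j = -156
j - p(f) = -156 - (5 - 30*(I*sqrt(30))**2) = -156 - (5 - 30*(-30)) = -156 - (5 + 900) = -156 - 1*905 = -156 - 905 = -1061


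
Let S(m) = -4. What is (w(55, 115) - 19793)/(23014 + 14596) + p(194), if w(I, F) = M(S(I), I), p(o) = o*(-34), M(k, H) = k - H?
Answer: -124047706/18805 ≈ -6596.5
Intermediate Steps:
p(o) = -34*o
w(I, F) = -4 - I
(w(55, 115) - 19793)/(23014 + 14596) + p(194) = ((-4 - 1*55) - 19793)/(23014 + 14596) - 34*194 = ((-4 - 55) - 19793)/37610 - 6596 = (-59 - 19793)*(1/37610) - 6596 = -19852*1/37610 - 6596 = -9926/18805 - 6596 = -124047706/18805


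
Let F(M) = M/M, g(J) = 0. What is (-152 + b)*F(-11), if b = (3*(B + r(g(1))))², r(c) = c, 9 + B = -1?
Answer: 748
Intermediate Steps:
B = -10 (B = -9 - 1 = -10)
F(M) = 1
b = 900 (b = (3*(-10 + 0))² = (3*(-10))² = (-30)² = 900)
(-152 + b)*F(-11) = (-152 + 900)*1 = 748*1 = 748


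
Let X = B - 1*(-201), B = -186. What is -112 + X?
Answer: -97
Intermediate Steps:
X = 15 (X = -186 - 1*(-201) = -186 + 201 = 15)
-112 + X = -112 + 15 = -97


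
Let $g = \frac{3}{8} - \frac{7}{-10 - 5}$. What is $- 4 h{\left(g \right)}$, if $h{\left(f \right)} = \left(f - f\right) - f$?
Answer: $\frac{101}{30} \approx 3.3667$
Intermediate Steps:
$g = \frac{101}{120}$ ($g = 3 \cdot \frac{1}{8} - \frac{7}{-10 - 5} = \frac{3}{8} - \frac{7}{-15} = \frac{3}{8} - - \frac{7}{15} = \frac{3}{8} + \frac{7}{15} = \frac{101}{120} \approx 0.84167$)
$h{\left(f \right)} = - f$ ($h{\left(f \right)} = 0 - f = - f$)
$- 4 h{\left(g \right)} = - 4 \left(\left(-1\right) \frac{101}{120}\right) = \left(-4\right) \left(- \frac{101}{120}\right) = \frac{101}{30}$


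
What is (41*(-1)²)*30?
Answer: 1230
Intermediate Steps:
(41*(-1)²)*30 = (41*1)*30 = 41*30 = 1230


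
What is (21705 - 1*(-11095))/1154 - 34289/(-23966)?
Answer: 412827153/13828382 ≈ 29.854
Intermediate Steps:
(21705 - 1*(-11095))/1154 - 34289/(-23966) = (21705 + 11095)*(1/1154) - 34289*(-1/23966) = 32800*(1/1154) + 34289/23966 = 16400/577 + 34289/23966 = 412827153/13828382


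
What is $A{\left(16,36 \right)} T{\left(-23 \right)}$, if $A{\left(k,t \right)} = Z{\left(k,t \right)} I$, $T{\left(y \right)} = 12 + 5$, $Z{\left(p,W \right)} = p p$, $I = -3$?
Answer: $-13056$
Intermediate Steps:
$Z{\left(p,W \right)} = p^{2}$
$T{\left(y \right)} = 17$
$A{\left(k,t \right)} = - 3 k^{2}$ ($A{\left(k,t \right)} = k^{2} \left(-3\right) = - 3 k^{2}$)
$A{\left(16,36 \right)} T{\left(-23 \right)} = - 3 \cdot 16^{2} \cdot 17 = \left(-3\right) 256 \cdot 17 = \left(-768\right) 17 = -13056$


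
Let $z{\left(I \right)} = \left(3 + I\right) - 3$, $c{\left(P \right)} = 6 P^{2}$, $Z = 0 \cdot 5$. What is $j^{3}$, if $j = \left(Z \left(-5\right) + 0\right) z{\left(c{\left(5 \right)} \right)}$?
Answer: $0$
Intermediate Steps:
$Z = 0$
$z{\left(I \right)} = I$
$j = 0$ ($j = \left(0 \left(-5\right) + 0\right) 6 \cdot 5^{2} = \left(0 + 0\right) 6 \cdot 25 = 0 \cdot 150 = 0$)
$j^{3} = 0^{3} = 0$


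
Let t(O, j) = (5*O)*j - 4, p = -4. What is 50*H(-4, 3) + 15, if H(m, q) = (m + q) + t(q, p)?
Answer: -3235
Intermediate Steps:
t(O, j) = -4 + 5*O*j (t(O, j) = 5*O*j - 4 = -4 + 5*O*j)
H(m, q) = -4 + m - 19*q (H(m, q) = (m + q) + (-4 + 5*q*(-4)) = (m + q) + (-4 - 20*q) = -4 + m - 19*q)
50*H(-4, 3) + 15 = 50*(-4 - 4 - 19*3) + 15 = 50*(-4 - 4 - 57) + 15 = 50*(-65) + 15 = -3250 + 15 = -3235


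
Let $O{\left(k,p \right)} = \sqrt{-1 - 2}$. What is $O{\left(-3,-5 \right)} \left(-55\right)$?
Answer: $- 55 i \sqrt{3} \approx - 95.263 i$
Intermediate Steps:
$O{\left(k,p \right)} = i \sqrt{3}$ ($O{\left(k,p \right)} = \sqrt{-3} = i \sqrt{3}$)
$O{\left(-3,-5 \right)} \left(-55\right) = i \sqrt{3} \left(-55\right) = - 55 i \sqrt{3}$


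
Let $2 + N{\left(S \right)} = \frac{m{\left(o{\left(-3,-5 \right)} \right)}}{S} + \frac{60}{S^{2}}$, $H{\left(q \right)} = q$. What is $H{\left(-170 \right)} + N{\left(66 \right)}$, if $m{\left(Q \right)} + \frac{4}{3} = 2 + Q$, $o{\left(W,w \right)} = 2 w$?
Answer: $- \frac{187447}{1089} \approx -172.13$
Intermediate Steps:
$m{\left(Q \right)} = \frac{2}{3} + Q$ ($m{\left(Q \right)} = - \frac{4}{3} + \left(2 + Q\right) = \frac{2}{3} + Q$)
$N{\left(S \right)} = -2 + \frac{60}{S^{2}} - \frac{28}{3 S}$ ($N{\left(S \right)} = -2 + \left(\frac{\frac{2}{3} + 2 \left(-5\right)}{S} + \frac{60}{S^{2}}\right) = -2 + \left(\frac{\frac{2}{3} - 10}{S} + \frac{60}{S^{2}}\right) = -2 - \left(- \frac{60}{S^{2}} + \frac{28}{3 S}\right) = -2 + \frac{60}{S^{2}} - \frac{28}{3 S}$)
$H{\left(-170 \right)} + N{\left(66 \right)} = -170 - \left(2 - \frac{5}{363} + \frac{14}{99}\right) = -170 - \frac{2317}{1089} = - \frac{187447}{1089}$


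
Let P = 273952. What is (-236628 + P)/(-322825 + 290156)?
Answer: -5332/4667 ≈ -1.1425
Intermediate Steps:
(-236628 + P)/(-322825 + 290156) = (-236628 + 273952)/(-322825 + 290156) = 37324/(-32669) = 37324*(-1/32669) = -5332/4667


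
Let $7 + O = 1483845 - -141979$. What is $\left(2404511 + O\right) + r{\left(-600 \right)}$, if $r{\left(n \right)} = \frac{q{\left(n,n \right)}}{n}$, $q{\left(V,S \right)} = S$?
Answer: $4030329$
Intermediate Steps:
$O = 1625817$ ($O = -7 + \left(1483845 - -141979\right) = -7 + \left(1483845 + 141979\right) = -7 + 1625824 = 1625817$)
$r{\left(n \right)} = 1$ ($r{\left(n \right)} = \frac{n}{n} = 1$)
$\left(2404511 + O\right) + r{\left(-600 \right)} = \left(2404511 + 1625817\right) + 1 = 4030328 + 1 = 4030329$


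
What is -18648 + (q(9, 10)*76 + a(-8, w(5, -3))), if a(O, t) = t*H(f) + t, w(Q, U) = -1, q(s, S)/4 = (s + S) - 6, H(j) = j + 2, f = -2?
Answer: -14697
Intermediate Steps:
H(j) = 2 + j
q(s, S) = -24 + 4*S + 4*s (q(s, S) = 4*((s + S) - 6) = 4*((S + s) - 6) = 4*(-6 + S + s) = -24 + 4*S + 4*s)
a(O, t) = t (a(O, t) = t*(2 - 2) + t = t*0 + t = 0 + t = t)
-18648 + (q(9, 10)*76 + a(-8, w(5, -3))) = -18648 + ((-24 + 4*10 + 4*9)*76 - 1) = -18648 + ((-24 + 40 + 36)*76 - 1) = -18648 + (52*76 - 1) = -18648 + (3952 - 1) = -18648 + 3951 = -14697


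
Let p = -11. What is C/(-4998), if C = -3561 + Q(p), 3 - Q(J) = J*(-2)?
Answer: 1790/2499 ≈ 0.71629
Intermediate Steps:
Q(J) = 3 + 2*J (Q(J) = 3 - J*(-2) = 3 - (-2)*J = 3 + 2*J)
C = -3580 (C = -3561 + (3 + 2*(-11)) = -3561 + (3 - 22) = -3561 - 19 = -3580)
C/(-4998) = -3580/(-4998) = -3580*(-1/4998) = 1790/2499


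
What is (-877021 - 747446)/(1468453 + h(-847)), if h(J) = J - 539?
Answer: -1624467/1467067 ≈ -1.1073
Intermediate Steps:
h(J) = -539 + J
(-877021 - 747446)/(1468453 + h(-847)) = (-877021 - 747446)/(1468453 + (-539 - 847)) = -1624467/(1468453 - 1386) = -1624467/1467067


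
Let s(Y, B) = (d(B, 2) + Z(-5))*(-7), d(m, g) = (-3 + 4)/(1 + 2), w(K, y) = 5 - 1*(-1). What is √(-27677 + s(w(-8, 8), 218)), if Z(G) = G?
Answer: I*√248799/3 ≈ 166.27*I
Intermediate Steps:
w(K, y) = 6 (w(K, y) = 5 + 1 = 6)
d(m, g) = ⅓ (d(m, g) = 1/3 = 1*(⅓) = ⅓)
s(Y, B) = 98/3 (s(Y, B) = (⅓ - 5)*(-7) = -14/3*(-7) = 98/3)
√(-27677 + s(w(-8, 8), 218)) = √(-27677 + 98/3) = √(-82933/3) = I*√248799/3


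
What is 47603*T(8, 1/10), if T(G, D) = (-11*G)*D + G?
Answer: -190412/5 ≈ -38082.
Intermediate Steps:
T(G, D) = G - 11*D*G (T(G, D) = -11*D*G + G = G - 11*D*G)
47603*T(8, 1/10) = 47603*(8*(1 - 11/10)) = 47603*(8*(-1/10)) = 47603*(-4/5) = -190412/5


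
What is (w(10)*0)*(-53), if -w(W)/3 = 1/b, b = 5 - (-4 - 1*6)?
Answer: 0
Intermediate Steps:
b = 15 (b = 5 - (-4 - 6) = 5 - 1*(-10) = 5 + 10 = 15)
w(W) = -⅕ (w(W) = -3/15 = -3*1/15 = -⅕)
(w(10)*0)*(-53) = -⅕*0*(-53) = 0*(-53) = 0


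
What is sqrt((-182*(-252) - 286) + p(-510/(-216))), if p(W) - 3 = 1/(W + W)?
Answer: sqrt(329324255)/85 ≈ 213.50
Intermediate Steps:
p(W) = 3 + 1/(2*W) (p(W) = 3 + 1/(W + W) = 3 + 1/(2*W))
sqrt((-182*(-252) - 286) + p(-510/(-216))) = sqrt((-182*(-252) - 286) + (3 + 1/(2*((-510/(-216)))))) = sqrt((45864 - 286) + (3 + 1/(2*((-510*(-1/216)))))) = sqrt(45578 + (3 + 1/(2*(85/36)))) = sqrt(45578 + (3 + (1/2)*(36/85))) = sqrt(45578 + (3 + 18/85)) = sqrt(45578 + 273/85) = sqrt(3874403/85) = sqrt(329324255)/85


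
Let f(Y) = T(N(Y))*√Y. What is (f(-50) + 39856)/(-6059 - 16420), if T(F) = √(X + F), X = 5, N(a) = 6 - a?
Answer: -39856/22479 - 5*I*√122/22479 ≈ -1.773 - 0.0024568*I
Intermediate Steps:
T(F) = √(5 + F)
f(Y) = √Y*√(11 - Y) (f(Y) = √(5 + (6 - Y))*√Y = √(11 - Y)*√Y = √Y*√(11 - Y))
(f(-50) + 39856)/(-6059 - 16420) = (√(-50)*√(11 - 1*(-50)) + 39856)/(-6059 - 16420) = ((5*I*√2)*√(11 + 50) + 39856)/(-22479) = ((5*I*√2)*√61 + 39856)*(-1/22479) = (5*I*√122 + 39856)*(-1/22479) = (39856 + 5*I*√122)*(-1/22479) = -39856/22479 - 5*I*√122/22479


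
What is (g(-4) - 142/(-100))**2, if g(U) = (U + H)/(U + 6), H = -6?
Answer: 32041/2500 ≈ 12.816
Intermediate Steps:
g(U) = (-6 + U)/(6 + U) (g(U) = (U - 6)/(U + 6) = (-6 + U)/(6 + U))
(g(-4) - 142/(-100))**2 = ((-6 - 4)/(6 - 4) - 142/(-100))**2 = (-10/2 - 142*(-1/100))**2 = ((1/2)*(-10) + 71/50)**2 = (-5 + 71/50)**2 = (-179/50)**2 = 32041/2500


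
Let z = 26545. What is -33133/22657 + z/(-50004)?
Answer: -2258212597/1132940628 ≈ -1.9932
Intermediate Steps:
-33133/22657 + z/(-50004) = -33133/22657 + 26545/(-50004) = -33133*1/22657 + 26545*(-1/50004) = -33133/22657 - 26545/50004 = -2258212597/1132940628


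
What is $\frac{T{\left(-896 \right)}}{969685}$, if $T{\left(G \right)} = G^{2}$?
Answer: $\frac{802816}{969685} \approx 0.82791$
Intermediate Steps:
$\frac{T{\left(-896 \right)}}{969685} = \frac{\left(-896\right)^{2}}{969685} = 802816 \cdot \frac{1}{969685} = \frac{802816}{969685}$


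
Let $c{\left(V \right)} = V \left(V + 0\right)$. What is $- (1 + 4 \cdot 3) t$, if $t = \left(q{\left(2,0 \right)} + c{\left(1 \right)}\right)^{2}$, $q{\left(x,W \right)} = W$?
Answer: $-13$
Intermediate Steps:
$c{\left(V \right)} = V^{2}$ ($c{\left(V \right)} = V V = V^{2}$)
$t = 1$ ($t = \left(0 + 1^{2}\right)^{2} = \left(0 + 1\right)^{2} = 1^{2} = 1$)
$- (1 + 4 \cdot 3) t = - (1 + 4 \cdot 3) 1 = - (1 + 12) 1 = \left(-1\right) 13 \cdot 1 = \left(-13\right) 1 = -13$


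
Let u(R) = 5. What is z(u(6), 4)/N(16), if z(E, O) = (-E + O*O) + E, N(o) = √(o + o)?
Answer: 2*√2 ≈ 2.8284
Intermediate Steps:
N(o) = √2*√o (N(o) = √(2*o) = √2*√o)
z(E, O) = O² (z(E, O) = (-E + O²) + E = (O² - E) + E = O²)
z(u(6), 4)/N(16) = 4²/((√2*√16)) = 16/((√2*4)) = 16/((4*√2)) = 16*(√2/8) = 2*√2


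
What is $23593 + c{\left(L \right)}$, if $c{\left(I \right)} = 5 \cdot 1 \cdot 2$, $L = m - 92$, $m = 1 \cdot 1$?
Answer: $23603$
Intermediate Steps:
$m = 1$
$L = -91$ ($L = 1 - 92 = -91$)
$c{\left(I \right)} = 10$ ($c{\left(I \right)} = 5 \cdot 2 = 10$)
$23593 + c{\left(L \right)} = 23593 + 10 = 23603$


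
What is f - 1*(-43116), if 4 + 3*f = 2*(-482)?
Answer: 128380/3 ≈ 42793.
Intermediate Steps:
f = -968/3 (f = -4/3 + (2*(-482))/3 = -4/3 + (⅓)*(-964) = -4/3 - 964/3 = -968/3 ≈ -322.67)
f - 1*(-43116) = -968/3 - 1*(-43116) = -968/3 + 43116 = 128380/3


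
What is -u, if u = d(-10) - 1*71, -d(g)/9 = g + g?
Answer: -109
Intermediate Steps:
d(g) = -18*g (d(g) = -9*(g + g) = -18*g)
u = 109 (u = -18*(-10) - 1*71 = 180 - 71 = 109)
-u = -1*109 = -109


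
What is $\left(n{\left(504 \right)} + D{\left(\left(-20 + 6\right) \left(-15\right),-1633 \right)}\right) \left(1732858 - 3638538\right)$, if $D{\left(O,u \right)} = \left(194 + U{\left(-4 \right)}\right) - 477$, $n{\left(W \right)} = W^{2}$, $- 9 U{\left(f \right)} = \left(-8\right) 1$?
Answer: $- \frac{4351820376400}{9} \approx -4.8354 \cdot 10^{11}$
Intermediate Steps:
$U{\left(f \right)} = \frac{8}{9}$ ($U{\left(f \right)} = - \frac{\left(-8\right) 1}{9} = \left(- \frac{1}{9}\right) \left(-8\right) = \frac{8}{9}$)
$D{\left(O,u \right)} = - \frac{2539}{9}$ ($D{\left(O,u \right)} = \left(194 + \frac{8}{9}\right) - 477 = \frac{1754}{9} - 477 = - \frac{2539}{9}$)
$\left(n{\left(504 \right)} + D{\left(\left(-20 + 6\right) \left(-15\right),-1633 \right)}\right) \left(1732858 - 3638538\right) = \left(504^{2} - \frac{2539}{9}\right) \left(1732858 - 3638538\right) = \left(254016 - \frac{2539}{9}\right) \left(-1905680\right) = \frac{2283605}{9} \left(-1905680\right) = - \frac{4351820376400}{9}$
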